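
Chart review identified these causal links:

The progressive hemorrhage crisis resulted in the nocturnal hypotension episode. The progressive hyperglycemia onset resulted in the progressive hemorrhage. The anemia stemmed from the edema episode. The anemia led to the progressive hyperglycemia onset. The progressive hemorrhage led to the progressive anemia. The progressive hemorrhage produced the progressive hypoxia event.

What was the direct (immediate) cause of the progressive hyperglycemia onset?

Upstream contributors include the edema episode, but only the anemia feeds directly into the progressive hyperglycemia onset.

the anemia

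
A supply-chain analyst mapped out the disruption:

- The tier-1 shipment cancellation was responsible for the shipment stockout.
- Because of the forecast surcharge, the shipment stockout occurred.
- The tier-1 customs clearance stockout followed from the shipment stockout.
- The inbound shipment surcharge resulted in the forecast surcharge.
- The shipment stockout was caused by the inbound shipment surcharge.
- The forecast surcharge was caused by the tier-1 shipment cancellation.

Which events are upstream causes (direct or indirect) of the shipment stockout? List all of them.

Immediate causes of the shipment stockout: the inbound shipment surcharge, the tier-1 shipment cancellation, the forecast surcharge.

the forecast surcharge, the inbound shipment surcharge, the tier-1 shipment cancellation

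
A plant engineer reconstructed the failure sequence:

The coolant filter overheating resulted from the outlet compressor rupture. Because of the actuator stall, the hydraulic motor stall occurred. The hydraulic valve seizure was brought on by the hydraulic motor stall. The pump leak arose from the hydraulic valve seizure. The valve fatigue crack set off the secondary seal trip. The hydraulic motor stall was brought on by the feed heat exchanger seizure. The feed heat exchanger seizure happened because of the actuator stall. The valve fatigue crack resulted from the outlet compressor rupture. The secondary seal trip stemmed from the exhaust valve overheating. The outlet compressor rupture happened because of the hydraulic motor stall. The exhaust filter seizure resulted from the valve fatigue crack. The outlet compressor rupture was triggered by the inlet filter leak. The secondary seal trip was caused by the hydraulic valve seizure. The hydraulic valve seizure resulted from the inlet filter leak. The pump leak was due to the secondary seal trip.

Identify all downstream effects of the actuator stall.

Direct effects: the feed heat exchanger seizure, the hydraulic motor stall.
2 steps out: the outlet compressor rupture, the hydraulic valve seizure.
3 steps out: the valve fatigue crack, the coolant filter overheating, the secondary seal trip, the pump leak.
4 steps out: the exhaust filter seizure.
Not reachable from it: the inlet filter leak, the exhaust valve overheating.

the coolant filter overheating, the exhaust filter seizure, the feed heat exchanger seizure, the hydraulic motor stall, the hydraulic valve seizure, the outlet compressor rupture, the pump leak, the secondary seal trip, the valve fatigue crack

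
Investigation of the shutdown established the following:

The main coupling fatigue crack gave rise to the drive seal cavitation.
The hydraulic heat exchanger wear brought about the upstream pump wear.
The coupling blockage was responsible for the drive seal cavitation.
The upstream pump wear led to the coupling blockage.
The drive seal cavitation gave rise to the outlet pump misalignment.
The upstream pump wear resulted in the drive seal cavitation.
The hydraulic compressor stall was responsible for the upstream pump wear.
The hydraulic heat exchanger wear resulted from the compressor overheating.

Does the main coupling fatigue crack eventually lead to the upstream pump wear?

The main coupling fatigue crack leads to the drive seal cavitation, the outlet pump misalignment; the upstream pump wear is not among them.

No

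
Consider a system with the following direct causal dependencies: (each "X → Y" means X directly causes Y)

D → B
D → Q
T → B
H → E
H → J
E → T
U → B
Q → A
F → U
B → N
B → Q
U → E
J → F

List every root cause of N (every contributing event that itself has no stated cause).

Tracing upstream from N: N ← B ← T ← E ← H.
A separate upstream branch: N ← B ← D.
Each of those chain origins has no stated cause.

D, H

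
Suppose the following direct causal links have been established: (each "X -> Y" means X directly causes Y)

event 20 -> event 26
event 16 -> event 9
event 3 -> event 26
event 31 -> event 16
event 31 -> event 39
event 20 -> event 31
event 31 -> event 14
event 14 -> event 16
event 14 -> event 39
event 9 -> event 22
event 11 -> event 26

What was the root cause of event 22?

event 20

Tracing upstream from event 22: event 22 ← event 9 ← event 16 ← event 31 ← event 20.
Event 20 has no stated cause, so it is the root.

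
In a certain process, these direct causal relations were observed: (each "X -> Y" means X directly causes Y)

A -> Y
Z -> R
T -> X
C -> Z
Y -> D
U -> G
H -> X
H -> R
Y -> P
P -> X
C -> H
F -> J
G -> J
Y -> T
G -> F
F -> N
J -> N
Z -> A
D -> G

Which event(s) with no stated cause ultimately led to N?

C, U

Tracing upstream from N: N ← F ← G ← D ← Y ← A ← Z ← C.
A separate upstream branch: N ← F ← G ← U.
Each of those chain origins has no stated cause.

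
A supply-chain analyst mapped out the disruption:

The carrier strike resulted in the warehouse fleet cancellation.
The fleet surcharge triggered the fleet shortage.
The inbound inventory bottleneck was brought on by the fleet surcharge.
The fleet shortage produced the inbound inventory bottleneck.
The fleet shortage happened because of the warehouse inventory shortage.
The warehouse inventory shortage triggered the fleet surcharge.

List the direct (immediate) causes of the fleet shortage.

the fleet surcharge, the warehouse inventory shortage

the fleet surcharge, the warehouse inventory shortage → the fleet shortage with nothing further upstream stated.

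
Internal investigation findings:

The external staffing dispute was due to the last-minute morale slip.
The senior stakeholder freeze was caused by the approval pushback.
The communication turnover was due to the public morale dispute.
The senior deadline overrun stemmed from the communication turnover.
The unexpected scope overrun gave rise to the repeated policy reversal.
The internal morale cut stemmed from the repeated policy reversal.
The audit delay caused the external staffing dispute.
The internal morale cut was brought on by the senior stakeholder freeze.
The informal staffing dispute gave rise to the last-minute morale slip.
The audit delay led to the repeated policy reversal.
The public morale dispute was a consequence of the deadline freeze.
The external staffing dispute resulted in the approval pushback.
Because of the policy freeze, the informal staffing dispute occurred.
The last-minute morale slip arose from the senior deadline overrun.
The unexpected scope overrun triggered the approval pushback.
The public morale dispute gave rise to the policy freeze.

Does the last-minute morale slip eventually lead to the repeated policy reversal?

The last-minute morale slip leads to the external staffing dispute, the approval pushback, the senior stakeholder freeze, the internal morale cut; the repeated policy reversal is not among them.

No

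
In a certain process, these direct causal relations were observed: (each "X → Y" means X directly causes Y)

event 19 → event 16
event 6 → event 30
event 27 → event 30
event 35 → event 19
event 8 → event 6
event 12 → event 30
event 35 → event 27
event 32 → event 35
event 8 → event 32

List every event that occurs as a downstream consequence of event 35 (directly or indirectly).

Direct effects: event 19, event 27.
2 steps out: event 16, event 30.
Not reachable from it: event 8, event 12, event 32, event 6.

event 16, event 19, event 27, event 30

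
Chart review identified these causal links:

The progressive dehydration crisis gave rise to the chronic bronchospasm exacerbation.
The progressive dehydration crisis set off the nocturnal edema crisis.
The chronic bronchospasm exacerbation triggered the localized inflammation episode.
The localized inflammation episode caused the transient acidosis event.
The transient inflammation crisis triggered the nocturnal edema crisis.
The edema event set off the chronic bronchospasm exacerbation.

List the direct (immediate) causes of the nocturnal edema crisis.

the progressive dehydration crisis, the transient inflammation crisis → the nocturnal edema crisis with nothing further upstream stated.

the progressive dehydration crisis, the transient inflammation crisis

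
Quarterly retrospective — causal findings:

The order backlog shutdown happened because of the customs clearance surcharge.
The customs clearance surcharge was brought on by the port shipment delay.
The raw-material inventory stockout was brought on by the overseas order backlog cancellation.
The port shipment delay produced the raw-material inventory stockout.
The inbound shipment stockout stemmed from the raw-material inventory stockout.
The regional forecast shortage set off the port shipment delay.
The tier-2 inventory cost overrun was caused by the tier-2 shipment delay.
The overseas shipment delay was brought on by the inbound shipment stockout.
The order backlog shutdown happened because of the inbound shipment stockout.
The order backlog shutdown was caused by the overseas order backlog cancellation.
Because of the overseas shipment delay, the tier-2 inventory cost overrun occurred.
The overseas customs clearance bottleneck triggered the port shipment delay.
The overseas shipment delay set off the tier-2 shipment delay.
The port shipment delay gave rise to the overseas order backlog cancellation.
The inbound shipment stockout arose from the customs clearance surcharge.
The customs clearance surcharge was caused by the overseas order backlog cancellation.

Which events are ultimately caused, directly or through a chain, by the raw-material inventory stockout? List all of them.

the inbound shipment stockout, the order backlog shutdown, the overseas shipment delay, the tier-2 inventory cost overrun, the tier-2 shipment delay

Direct effects: the inbound shipment stockout.
2 steps out: the overseas shipment delay, the order backlog shutdown.
3 steps out: the tier-2 shipment delay, the tier-2 inventory cost overrun.
Not reachable from it: the overseas customs clearance bottleneck, the port shipment delay, the overseas order backlog cancellation, the customs clearance surcharge, the regional forecast shortage.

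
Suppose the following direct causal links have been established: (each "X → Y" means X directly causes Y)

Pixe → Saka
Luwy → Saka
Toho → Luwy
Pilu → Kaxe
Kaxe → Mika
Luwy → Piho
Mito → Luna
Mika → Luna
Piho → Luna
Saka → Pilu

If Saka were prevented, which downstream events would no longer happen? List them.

Kaxe, Mika, Pilu

Downstream of Saka: Pilu, Kaxe, Mika, Luna.
Of those, still caused via another path: Luna.
The remainder have no surviving cause.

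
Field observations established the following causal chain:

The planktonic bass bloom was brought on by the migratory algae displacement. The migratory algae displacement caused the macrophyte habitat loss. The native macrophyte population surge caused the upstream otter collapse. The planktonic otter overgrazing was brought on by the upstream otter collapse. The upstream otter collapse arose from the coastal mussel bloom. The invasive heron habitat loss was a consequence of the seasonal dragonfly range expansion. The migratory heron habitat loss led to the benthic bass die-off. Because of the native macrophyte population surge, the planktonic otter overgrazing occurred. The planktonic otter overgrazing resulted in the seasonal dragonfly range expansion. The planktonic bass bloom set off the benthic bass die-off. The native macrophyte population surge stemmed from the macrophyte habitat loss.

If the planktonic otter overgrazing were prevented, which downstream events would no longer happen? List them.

Downstream of the planktonic otter overgrazing: the seasonal dragonfly range expansion, the invasive heron habitat loss.

the invasive heron habitat loss, the seasonal dragonfly range expansion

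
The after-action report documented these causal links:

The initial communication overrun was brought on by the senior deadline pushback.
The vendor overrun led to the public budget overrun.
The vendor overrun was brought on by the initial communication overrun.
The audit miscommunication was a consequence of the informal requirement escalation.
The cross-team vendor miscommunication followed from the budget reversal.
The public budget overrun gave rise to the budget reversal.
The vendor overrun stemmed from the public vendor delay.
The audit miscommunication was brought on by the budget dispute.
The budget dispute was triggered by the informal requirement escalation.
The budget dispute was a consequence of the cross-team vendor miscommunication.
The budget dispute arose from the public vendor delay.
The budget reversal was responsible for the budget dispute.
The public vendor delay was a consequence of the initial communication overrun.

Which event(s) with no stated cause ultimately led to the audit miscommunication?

Tracing upstream from the audit miscommunication: the audit miscommunication ← the budget dispute ← the public vendor delay ← the initial communication overrun ← the senior deadline pushback.
A separate upstream branch: the audit miscommunication ← the informal requirement escalation.
Each of those chain origins has no stated cause.

the informal requirement escalation, the senior deadline pushback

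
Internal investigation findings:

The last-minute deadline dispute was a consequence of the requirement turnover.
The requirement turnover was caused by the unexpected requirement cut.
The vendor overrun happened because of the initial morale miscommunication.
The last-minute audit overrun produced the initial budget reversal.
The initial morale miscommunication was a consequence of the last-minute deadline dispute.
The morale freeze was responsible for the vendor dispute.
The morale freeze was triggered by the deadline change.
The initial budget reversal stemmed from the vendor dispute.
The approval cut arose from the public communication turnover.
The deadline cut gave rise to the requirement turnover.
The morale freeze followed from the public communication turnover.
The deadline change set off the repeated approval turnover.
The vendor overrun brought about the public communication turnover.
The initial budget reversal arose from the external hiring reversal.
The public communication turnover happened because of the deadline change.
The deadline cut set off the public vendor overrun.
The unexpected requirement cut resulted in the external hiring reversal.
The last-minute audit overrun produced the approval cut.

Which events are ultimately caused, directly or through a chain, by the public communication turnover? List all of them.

Direct effects: the approval cut, the morale freeze.
2 steps out: the vendor dispute.
3 steps out: the initial budget reversal.
Not reachable from it: the deadline cut, the unexpected requirement cut, the public vendor overrun, the deadline change, the requirement turnover, the external hiring reversal, the last-minute deadline dispute, the initial morale miscommunication, the repeated approval turnover, the vendor overrun, the last-minute audit overrun.

the approval cut, the initial budget reversal, the morale freeze, the vendor dispute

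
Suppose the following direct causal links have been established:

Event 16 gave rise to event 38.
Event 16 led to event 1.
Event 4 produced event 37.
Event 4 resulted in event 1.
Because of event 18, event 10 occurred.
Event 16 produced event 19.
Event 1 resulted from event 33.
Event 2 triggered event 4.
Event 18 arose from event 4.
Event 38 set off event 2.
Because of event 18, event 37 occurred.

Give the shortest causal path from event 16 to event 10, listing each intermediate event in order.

event 16 → event 38
event 38 → event 2
event 2 → event 4
event 4 → event 18
event 18 → event 10
Length: 5 steps.

event 16 → event 38 → event 2 → event 4 → event 18 → event 10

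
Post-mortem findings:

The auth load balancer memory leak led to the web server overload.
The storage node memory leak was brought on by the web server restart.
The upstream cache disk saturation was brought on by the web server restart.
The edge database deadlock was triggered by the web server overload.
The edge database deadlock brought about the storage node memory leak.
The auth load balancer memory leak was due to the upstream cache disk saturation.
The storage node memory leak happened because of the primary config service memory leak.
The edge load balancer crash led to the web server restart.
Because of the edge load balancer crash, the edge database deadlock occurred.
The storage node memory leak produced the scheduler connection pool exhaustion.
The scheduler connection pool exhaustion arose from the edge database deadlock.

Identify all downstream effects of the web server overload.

the edge database deadlock, the scheduler connection pool exhaustion, the storage node memory leak

Direct effects: the edge database deadlock.
2 steps out: the storage node memory leak, the scheduler connection pool exhaustion.
Not reachable from it: the edge load balancer crash, the web server restart, the primary config service memory leak, the upstream cache disk saturation, the auth load balancer memory leak.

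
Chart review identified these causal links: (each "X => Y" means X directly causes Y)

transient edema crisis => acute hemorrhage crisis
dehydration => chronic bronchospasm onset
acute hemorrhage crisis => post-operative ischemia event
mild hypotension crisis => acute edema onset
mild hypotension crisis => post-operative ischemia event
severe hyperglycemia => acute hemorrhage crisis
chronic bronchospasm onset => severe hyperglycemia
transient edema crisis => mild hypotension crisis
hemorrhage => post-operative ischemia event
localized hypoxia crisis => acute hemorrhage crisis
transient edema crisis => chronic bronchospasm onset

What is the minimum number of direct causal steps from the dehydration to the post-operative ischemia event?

Shortest chain: the dehydration → the chronic bronchospasm onset → the severe hyperglycemia → the acute hemorrhage crisis → the post-operative ischemia event.

4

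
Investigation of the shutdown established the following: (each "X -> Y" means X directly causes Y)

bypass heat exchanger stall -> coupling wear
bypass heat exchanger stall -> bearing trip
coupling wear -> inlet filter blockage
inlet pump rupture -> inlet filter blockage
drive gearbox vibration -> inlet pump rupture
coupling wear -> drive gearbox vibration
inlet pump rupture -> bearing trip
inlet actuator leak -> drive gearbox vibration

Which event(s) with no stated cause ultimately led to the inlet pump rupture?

Tracing upstream from the inlet pump rupture: the inlet pump rupture ← the drive gearbox vibration ← the coupling wear ← the bypass heat exchanger stall.
A separate upstream branch: the inlet pump rupture ← the drive gearbox vibration ← the inlet actuator leak.
Each of those chain origins has no stated cause.

the bypass heat exchanger stall, the inlet actuator leak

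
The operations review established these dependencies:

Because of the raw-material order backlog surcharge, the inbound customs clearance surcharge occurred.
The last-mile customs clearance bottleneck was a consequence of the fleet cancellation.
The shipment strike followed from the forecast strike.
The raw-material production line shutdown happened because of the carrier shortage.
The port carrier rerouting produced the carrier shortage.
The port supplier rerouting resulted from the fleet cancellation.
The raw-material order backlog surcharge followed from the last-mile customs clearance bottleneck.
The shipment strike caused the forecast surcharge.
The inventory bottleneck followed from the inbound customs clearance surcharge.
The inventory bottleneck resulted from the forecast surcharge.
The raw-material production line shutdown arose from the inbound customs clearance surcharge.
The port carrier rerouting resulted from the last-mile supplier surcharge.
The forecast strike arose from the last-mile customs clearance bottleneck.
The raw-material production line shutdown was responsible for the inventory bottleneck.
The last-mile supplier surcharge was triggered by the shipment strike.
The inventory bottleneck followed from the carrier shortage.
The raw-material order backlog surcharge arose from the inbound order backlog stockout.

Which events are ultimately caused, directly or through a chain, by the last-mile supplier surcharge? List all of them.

Direct effects: the port carrier rerouting.
2 steps out: the carrier shortage.
3 steps out: the raw-material production line shutdown, the inventory bottleneck.
Not reachable from it: the inbound order backlog stockout, the fleet cancellation, the last-mile customs clearance bottleneck, the port supplier rerouting, the forecast strike, the raw-material order backlog surcharge, the inbound customs clearance surcharge, the shipment strike, the forecast surcharge.

the carrier shortage, the inventory bottleneck, the port carrier rerouting, the raw-material production line shutdown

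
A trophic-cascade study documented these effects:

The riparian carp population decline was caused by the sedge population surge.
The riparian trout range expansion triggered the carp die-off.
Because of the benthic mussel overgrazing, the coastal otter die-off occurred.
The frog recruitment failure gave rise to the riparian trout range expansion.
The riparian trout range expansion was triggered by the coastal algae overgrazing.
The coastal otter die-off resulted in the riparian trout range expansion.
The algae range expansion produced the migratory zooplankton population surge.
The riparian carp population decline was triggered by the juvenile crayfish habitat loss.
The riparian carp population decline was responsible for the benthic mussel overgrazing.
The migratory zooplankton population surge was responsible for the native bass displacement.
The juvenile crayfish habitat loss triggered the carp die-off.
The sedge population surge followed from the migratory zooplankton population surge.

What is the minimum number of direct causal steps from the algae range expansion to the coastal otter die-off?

5

Shortest chain: the algae range expansion → the migratory zooplankton population surge → the sedge population surge → the riparian carp population decline → the benthic mussel overgrazing → the coastal otter die-off.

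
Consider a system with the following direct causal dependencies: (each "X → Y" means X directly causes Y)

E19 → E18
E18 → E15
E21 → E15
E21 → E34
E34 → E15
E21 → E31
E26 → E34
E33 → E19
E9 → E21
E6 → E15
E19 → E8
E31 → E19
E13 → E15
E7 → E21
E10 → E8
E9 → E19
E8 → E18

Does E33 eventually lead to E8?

Yes

There is a causal chain: E33 → E19 → E8.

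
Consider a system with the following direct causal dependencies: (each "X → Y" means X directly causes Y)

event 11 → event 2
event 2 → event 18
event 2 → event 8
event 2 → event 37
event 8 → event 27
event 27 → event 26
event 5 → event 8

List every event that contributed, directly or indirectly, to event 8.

event 11, event 2, event 5

Immediate causes of event 8: event 2, event 5.
Further upstream: event 11.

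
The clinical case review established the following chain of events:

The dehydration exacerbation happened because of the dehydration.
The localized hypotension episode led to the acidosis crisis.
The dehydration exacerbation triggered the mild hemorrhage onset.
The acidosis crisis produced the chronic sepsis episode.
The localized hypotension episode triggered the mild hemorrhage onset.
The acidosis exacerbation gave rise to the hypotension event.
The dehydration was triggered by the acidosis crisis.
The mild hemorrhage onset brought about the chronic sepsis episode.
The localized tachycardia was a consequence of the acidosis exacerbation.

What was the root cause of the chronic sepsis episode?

the localized hypotension episode

Tracing upstream from the chronic sepsis episode: the chronic sepsis episode ← the acidosis crisis ← the localized hypotension episode.
The localized hypotension episode has no stated cause, so it is the root.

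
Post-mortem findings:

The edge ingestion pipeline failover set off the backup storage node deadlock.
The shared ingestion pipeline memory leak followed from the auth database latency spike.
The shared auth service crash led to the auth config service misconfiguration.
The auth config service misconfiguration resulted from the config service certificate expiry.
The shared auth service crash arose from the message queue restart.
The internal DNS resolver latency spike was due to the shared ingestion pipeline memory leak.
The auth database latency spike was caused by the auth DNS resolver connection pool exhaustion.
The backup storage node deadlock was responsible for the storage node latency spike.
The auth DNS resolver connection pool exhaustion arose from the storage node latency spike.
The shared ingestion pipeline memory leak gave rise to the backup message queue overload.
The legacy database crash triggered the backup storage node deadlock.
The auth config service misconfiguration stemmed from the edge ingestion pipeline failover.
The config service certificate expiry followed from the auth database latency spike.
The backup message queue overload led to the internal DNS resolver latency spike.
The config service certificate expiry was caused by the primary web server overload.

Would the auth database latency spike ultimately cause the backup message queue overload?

There is a causal chain: the auth database latency spike → the shared ingestion pipeline memory leak → the backup message queue overload.

Yes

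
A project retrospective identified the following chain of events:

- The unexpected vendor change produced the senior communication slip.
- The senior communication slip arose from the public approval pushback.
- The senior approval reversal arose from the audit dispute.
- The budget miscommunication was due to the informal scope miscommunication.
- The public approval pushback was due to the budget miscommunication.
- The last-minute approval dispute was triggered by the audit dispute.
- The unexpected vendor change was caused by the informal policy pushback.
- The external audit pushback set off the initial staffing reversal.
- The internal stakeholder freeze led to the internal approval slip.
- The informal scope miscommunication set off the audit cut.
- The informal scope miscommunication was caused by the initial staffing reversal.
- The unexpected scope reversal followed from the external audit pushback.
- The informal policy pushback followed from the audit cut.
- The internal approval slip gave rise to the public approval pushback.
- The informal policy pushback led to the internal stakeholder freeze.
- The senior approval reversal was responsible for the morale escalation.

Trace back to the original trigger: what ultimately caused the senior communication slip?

Tracing upstream from the senior communication slip: the senior communication slip ← the public approval pushback ← the budget miscommunication ← the informal scope miscommunication ← the initial staffing reversal ← the external audit pushback.
The external audit pushback has no stated cause, so it is the root.

the external audit pushback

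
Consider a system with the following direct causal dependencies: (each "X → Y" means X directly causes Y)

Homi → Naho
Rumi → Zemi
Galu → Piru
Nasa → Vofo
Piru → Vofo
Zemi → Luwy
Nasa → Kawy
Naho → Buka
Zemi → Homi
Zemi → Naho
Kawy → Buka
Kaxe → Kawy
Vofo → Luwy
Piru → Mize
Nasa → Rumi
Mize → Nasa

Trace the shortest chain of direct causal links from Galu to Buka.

Galu → Piru → Mize → Nasa → Kawy → Buka

Galu → Piru
Piru → Mize
Mize → Nasa
Nasa → Kawy
Kawy → Buka
Length: 5 steps.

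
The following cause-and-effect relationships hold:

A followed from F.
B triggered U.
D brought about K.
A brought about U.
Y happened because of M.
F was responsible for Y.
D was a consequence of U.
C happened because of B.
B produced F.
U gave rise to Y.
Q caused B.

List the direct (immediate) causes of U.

Upstream contributors include Q, F, but only A, B feed directly into U.

A, B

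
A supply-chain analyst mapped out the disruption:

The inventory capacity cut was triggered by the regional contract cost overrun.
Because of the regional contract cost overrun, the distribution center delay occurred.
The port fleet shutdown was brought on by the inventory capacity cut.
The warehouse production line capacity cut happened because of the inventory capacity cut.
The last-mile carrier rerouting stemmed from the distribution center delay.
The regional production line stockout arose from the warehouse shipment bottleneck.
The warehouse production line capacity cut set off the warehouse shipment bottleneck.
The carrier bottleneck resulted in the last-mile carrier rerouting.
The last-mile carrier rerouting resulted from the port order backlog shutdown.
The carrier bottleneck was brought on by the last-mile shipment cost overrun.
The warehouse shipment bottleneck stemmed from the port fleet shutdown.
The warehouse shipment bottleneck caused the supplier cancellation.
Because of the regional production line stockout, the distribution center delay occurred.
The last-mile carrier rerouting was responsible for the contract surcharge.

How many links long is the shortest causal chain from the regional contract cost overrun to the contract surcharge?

3

Shortest chain: the regional contract cost overrun → the distribution center delay → the last-mile carrier rerouting → the contract surcharge.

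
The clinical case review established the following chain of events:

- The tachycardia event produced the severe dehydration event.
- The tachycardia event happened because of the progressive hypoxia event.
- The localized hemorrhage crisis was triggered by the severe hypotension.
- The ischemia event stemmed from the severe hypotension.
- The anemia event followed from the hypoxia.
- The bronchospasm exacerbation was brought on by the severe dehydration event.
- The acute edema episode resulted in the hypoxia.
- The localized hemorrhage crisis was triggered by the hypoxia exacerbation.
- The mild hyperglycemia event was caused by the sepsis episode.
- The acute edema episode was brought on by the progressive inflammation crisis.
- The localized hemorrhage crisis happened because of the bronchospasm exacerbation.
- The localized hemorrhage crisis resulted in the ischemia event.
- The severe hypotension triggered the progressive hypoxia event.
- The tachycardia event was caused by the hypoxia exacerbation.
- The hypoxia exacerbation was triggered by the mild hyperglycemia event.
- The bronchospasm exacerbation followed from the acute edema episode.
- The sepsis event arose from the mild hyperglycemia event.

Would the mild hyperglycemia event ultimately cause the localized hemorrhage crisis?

Yes

There is a causal chain: the mild hyperglycemia event → the hypoxia exacerbation → the localized hemorrhage crisis.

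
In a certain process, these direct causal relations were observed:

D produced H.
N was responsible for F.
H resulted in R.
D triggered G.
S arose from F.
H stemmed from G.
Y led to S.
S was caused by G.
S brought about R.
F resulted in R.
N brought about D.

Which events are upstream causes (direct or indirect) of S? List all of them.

Immediate causes of S: G, F, Y.
Further upstream: N, D.

D, F, G, N, Y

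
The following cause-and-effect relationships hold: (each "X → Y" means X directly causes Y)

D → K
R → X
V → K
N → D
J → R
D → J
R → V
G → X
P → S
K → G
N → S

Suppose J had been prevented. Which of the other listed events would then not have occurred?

R, V

Downstream of J: R, V, K, G, X.
Of those, still caused via another path: K, G, X.
The remainder have no surviving cause.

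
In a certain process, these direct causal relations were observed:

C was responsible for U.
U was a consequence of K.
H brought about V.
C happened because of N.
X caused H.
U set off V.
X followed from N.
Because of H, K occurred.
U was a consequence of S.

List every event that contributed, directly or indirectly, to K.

Immediate cause of K: H.
Further upstream: N, X.

H, N, X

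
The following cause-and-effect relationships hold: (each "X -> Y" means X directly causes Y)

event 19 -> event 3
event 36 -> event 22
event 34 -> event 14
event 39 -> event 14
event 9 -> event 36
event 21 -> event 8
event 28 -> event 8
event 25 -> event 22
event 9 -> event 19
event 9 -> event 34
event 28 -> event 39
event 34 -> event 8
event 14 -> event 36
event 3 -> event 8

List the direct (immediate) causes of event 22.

Upstream contributors include event 28, event 9, event 34, event 39, event 14, but only event 25, event 36 feed directly into event 22.

event 25, event 36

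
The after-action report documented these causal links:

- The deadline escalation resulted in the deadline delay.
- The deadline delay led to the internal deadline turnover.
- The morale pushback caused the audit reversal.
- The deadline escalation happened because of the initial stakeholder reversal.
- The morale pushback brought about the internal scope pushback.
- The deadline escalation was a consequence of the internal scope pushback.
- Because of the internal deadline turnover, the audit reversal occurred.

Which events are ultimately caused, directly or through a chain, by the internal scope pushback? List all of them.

Direct effects: the deadline escalation.
2 steps out: the deadline delay.
3 steps out: the internal deadline turnover.
4 steps out: the audit reversal.
Not reachable from it: the morale pushback, the initial stakeholder reversal.

the audit reversal, the deadline delay, the deadline escalation, the internal deadline turnover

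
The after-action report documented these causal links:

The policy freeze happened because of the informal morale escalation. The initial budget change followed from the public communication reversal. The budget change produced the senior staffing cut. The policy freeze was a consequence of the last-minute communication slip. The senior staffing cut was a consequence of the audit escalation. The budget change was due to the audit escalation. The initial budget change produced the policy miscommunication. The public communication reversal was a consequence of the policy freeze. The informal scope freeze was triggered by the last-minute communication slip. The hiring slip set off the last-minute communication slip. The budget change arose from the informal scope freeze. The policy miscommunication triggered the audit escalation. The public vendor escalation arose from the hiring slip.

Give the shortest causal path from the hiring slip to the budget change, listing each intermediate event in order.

the hiring slip → the last-minute communication slip
the last-minute communication slip → the informal scope freeze
the informal scope freeze → the budget change
Length: 3 steps.

the hiring slip → the last-minute communication slip → the informal scope freeze → the budget change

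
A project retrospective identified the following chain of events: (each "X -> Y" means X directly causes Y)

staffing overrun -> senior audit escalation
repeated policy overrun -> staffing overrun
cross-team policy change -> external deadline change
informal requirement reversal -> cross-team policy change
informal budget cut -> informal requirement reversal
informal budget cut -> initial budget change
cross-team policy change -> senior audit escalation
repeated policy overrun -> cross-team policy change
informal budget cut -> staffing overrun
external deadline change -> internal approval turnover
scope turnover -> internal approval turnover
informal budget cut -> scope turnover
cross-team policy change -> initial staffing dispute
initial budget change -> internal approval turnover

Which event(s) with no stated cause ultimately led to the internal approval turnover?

the informal budget cut, the repeated policy overrun

Tracing upstream from the internal approval turnover: the internal approval turnover ← the scope turnover ← the informal budget cut.
A separate upstream branch: the internal approval turnover ← the external deadline change ← the cross-team policy change ← the repeated policy overrun.
Each of those chain origins has no stated cause.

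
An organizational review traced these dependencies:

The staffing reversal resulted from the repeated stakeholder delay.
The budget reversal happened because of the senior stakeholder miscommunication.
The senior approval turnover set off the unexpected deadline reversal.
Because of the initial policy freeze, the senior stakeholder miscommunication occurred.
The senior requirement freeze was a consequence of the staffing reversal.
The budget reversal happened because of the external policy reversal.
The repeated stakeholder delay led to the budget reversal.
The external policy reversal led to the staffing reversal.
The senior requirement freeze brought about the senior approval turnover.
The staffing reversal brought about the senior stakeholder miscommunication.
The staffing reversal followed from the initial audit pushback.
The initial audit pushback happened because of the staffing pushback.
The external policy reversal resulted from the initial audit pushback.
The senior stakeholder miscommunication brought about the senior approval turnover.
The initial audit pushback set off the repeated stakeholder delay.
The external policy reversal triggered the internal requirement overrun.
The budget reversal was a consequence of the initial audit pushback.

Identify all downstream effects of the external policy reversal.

the budget reversal, the internal requirement overrun, the senior approval turnover, the senior requirement freeze, the senior stakeholder miscommunication, the staffing reversal, the unexpected deadline reversal

Direct effects: the staffing reversal, the internal requirement overrun, the budget reversal.
2 steps out: the senior requirement freeze, the senior stakeholder miscommunication.
3 steps out: the senior approval turnover.
4 steps out: the unexpected deadline reversal.
Not reachable from it: the staffing pushback, the initial audit pushback, the repeated stakeholder delay, the initial policy freeze.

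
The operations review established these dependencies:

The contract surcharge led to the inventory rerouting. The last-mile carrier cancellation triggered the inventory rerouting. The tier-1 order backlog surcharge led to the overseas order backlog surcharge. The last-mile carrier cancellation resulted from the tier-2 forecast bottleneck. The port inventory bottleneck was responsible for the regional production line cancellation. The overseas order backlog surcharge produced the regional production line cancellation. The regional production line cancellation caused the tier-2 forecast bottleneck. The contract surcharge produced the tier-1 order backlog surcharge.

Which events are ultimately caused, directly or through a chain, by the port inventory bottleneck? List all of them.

Direct effects: the regional production line cancellation.
2 steps out: the tier-2 forecast bottleneck.
3 steps out: the last-mile carrier cancellation.
4 steps out: the inventory rerouting.
Not reachable from it: the contract surcharge, the tier-1 order backlog surcharge, the overseas order backlog surcharge.

the inventory rerouting, the last-mile carrier cancellation, the regional production line cancellation, the tier-2 forecast bottleneck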